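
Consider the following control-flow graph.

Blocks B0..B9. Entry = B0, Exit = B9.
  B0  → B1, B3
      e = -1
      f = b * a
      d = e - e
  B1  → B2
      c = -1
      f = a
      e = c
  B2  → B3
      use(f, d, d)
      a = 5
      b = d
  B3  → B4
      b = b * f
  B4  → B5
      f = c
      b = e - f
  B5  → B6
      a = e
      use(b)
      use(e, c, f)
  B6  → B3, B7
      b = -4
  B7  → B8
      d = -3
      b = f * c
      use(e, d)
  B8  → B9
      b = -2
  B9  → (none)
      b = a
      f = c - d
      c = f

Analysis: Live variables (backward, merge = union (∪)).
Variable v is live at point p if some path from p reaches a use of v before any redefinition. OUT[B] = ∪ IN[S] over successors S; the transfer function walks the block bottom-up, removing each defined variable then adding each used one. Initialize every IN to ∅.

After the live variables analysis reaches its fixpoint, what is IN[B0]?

Per-block solution:
  B0: | IN={a, b, c} | OUT={a, b, c, d, e, f}
  B1: | IN={a, d} | OUT={c, d, e, f}
  B2: | IN={c, d, e, f} | OUT={b, c, e, f}
  B3: | IN={b, c, e, f} | OUT={c, e}
  B4: | IN={c, e} | OUT={b, c, e, f}
  B5: | IN={b, c, e, f} | OUT={a, c, e, f}
  B6: | IN={a, c, e, f} | OUT={a, b, c, e, f}
  B7: | IN={a, c, e, f} | OUT={a, c, d}
  B8: | IN={a, c, d} | OUT={a, c, d}
  B9: | IN={a, c, d} | OUT={}

Merge at B0: OUT[B0] = IN[B1] ⊔ IN[B3] = {a, b, c, d, e, f}
Applying B0's transfer function to that OUT value gives IN[B0] (row B0 above).

Answer: {a, b, c}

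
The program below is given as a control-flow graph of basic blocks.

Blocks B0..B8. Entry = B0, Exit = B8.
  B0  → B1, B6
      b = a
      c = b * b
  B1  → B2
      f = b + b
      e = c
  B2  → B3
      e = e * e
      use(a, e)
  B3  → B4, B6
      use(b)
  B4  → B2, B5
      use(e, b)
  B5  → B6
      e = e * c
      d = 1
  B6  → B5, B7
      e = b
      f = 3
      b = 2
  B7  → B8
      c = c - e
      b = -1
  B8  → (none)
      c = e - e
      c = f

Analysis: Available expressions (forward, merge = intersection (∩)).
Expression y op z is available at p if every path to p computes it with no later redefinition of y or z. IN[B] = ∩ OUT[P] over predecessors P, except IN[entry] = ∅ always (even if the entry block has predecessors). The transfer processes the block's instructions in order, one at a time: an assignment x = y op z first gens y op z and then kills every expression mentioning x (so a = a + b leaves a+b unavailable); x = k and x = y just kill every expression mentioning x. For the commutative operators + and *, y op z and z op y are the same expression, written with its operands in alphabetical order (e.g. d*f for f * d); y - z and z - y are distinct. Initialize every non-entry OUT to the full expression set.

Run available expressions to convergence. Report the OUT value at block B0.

Fixpoint table:
  B0: | IN={} | OUT={b*b}
  B1: | IN={b*b} | OUT={b*b, b+b}
  B2: | IN={b*b, b+b} | OUT={b*b, b+b}
  B3: | IN={b*b, b+b} | OUT={b*b, b+b}
  B4: | IN={b*b, b+b} | OUT={b*b, b+b}
  B5: | IN={} | OUT={}
  B6: | IN={} | OUT={}
  B7: | IN={} | OUT={}
  B8: | IN={} | OUT={e-e}

B0 is the boundary node: IN[B0] = {}
Applying B0's transfer function to that IN value gives OUT[B0] (row B0 above).

Answer: {b*b}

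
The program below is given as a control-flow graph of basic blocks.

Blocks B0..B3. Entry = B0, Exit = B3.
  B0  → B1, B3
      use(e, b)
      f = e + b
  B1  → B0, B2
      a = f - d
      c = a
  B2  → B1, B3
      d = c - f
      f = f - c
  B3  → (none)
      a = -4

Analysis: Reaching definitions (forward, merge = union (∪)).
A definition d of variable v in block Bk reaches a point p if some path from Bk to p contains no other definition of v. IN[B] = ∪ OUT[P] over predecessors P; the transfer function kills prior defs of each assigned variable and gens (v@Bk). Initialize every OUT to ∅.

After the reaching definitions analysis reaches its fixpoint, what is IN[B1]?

Converged values:
  B0:  IN={a@B1, c@B1, d@B2, f@B0, f@B2}  OUT={a@B1, c@B1, d@B2, f@B0}
  B1:  IN={a@B1, c@B1, d@B2, f@B0, f@B2}  OUT={a@B1, c@B1, d@B2, f@B0, f@B2}
  B2:  IN={a@B1, c@B1, d@B2, f@B0, f@B2}  OUT={a@B1, c@B1, d@B2, f@B2}
  B3:  IN={a@B1, c@B1, d@B2, f@B0, f@B2}  OUT={a@B3, c@B1, d@B2, f@B0, f@B2}

Merge at B1: IN[B1] = OUT[B0] ⊔ OUT[B2] = {a@B1, c@B1, d@B2, f@B0, f@B2}

Answer: {a@B1, c@B1, d@B2, f@B0, f@B2}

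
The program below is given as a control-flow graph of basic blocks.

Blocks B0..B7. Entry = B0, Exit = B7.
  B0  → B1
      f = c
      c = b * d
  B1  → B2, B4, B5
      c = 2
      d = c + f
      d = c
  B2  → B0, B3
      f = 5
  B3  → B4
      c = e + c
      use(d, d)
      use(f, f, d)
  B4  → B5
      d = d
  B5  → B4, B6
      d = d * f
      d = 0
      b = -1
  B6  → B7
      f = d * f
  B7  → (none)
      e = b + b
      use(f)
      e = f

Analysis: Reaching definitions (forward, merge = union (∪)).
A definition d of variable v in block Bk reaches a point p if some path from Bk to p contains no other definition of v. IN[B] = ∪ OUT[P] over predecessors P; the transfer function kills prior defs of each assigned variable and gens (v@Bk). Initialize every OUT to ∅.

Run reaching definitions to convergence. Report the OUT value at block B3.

Answer: {c@B3, d@B1, f@B2}

Trace:
Fixpoint table:
  B0: | IN={c@B1, d@B1, f@B2} | OUT={c@B0, d@B1, f@B0}
  B1: | IN={c@B0, d@B1, f@B0} | OUT={c@B1, d@B1, f@B0}
  B2: | IN={c@B1, d@B1, f@B0} | OUT={c@B1, d@B1, f@B2}
  B3: | IN={c@B1, d@B1, f@B2} | OUT={c@B3, d@B1, f@B2}
  B4: | IN={b@B5, c@B1, c@B3, d@B1, d@B5, f@B0, f@B2} | OUT={b@B5, c@B1, c@B3, d@B4, f@B0, f@B2}
  B5: | IN={b@B5, c@B1, c@B3, d@B1, d@B4, f@B0, f@B2} | OUT={b@B5, c@B1, c@B3, d@B5, f@B0, f@B2}
  B6: | IN={b@B5, c@B1, c@B3, d@B5, f@B0, f@B2} | OUT={b@B5, c@B1, c@B3, d@B5, f@B6}
  B7: | IN={b@B5, c@B1, c@B3, d@B5, f@B6} | OUT={b@B5, c@B1, c@B3, d@B5, e@B7, f@B6}

Merge at B3: IN[B3] = OUT[B2] = {c@B1, d@B1, f@B2}
Applying B3's transfer function to that IN value gives OUT[B3] (row B3 above).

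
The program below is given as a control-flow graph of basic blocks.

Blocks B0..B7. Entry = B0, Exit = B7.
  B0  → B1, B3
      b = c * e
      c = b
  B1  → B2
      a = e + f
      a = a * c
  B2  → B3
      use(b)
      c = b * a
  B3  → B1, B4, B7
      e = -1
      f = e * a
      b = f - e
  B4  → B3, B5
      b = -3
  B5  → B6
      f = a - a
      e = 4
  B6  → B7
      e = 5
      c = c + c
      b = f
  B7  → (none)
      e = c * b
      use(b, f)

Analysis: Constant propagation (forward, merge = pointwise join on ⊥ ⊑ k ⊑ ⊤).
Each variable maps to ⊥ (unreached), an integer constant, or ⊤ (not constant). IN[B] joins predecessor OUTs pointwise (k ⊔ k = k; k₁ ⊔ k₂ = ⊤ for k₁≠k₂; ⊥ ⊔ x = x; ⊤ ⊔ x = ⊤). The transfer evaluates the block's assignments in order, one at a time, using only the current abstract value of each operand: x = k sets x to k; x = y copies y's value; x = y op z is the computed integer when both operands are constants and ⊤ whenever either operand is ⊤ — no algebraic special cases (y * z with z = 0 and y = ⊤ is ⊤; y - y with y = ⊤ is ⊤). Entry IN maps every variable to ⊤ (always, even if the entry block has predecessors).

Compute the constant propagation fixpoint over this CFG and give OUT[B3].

Fixpoint table:
  B0:  IN=(all ⊤)  OUT=(all ⊤)
  B1:  IN=(all ⊤)  OUT=(all ⊤)
  B2:  IN=(all ⊤)  OUT=(all ⊤)
  B3:  IN=(all ⊤)  OUT={e:-1; rest ⊤}
  B4:  IN={e:-1; rest ⊤}  OUT={b:-3, e:-1; rest ⊤}
  B5:  IN={b:-3, e:-1; rest ⊤}  OUT={b:-3, e:4; rest ⊤}
  B6:  IN={b:-3, e:4; rest ⊤}  OUT={e:5; rest ⊤}
  B7:  IN=(all ⊤)  OUT=(all ⊤)

Merge at B3: IN[B3] = OUT[B0] ⊔ OUT[B2] ⊔ OUT[B4] = {a: ⊤, b: ⊤, c: ⊤, d: ⊤, e: ⊤, f: ⊤}
Applying B3's transfer function to that IN value gives OUT[B3] (row B3 above).

Answer: {a: ⊤, b: ⊤, c: ⊤, d: ⊤, e: -1, f: ⊤}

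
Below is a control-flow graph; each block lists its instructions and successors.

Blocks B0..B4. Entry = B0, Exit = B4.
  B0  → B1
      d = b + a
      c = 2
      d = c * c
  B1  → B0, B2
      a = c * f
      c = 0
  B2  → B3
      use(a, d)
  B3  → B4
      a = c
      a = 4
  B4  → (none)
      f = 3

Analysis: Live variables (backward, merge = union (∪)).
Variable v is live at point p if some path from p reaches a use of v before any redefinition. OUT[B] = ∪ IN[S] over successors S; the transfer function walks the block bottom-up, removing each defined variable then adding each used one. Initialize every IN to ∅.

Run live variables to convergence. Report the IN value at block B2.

Answer: {a, c, d}

Trace:
Converged values:
  B0:   IN={a, b, f}   OUT={b, c, d, f}
  B1:   IN={b, c, d, f}   OUT={a, b, c, d, f}
  B2:   IN={a, c, d}   OUT={c}
  B3:   IN={c}   OUT={}
  B4:   IN={}   OUT={}

Merge at B2: OUT[B2] = IN[B3] = {c}
Applying B2's transfer function to that OUT value gives IN[B2] (row B2 above).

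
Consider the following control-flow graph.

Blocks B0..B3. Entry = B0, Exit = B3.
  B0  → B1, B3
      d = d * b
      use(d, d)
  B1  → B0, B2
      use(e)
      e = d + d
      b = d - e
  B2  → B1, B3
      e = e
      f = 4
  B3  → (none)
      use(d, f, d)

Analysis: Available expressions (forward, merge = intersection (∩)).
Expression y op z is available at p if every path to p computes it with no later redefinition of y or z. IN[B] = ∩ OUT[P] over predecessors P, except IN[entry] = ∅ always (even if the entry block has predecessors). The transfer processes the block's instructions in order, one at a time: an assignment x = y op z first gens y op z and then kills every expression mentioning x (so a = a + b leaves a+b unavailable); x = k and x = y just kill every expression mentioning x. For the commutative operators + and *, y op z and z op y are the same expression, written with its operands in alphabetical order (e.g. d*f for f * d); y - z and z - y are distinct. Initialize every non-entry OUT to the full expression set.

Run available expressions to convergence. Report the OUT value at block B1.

Fixpoint table:
  B0:   IN={}   OUT={}
  B1:   IN={}   OUT={d+d, d-e}
  B2:   IN={d+d, d-e}   OUT={d+d}
  B3:   IN={}   OUT={}

Merge at B1: IN[B1] = OUT[B0] ∩ OUT[B2] = {}
Applying B1's transfer function to that IN value gives OUT[B1] (row B1 above).

Answer: {d+d, d-e}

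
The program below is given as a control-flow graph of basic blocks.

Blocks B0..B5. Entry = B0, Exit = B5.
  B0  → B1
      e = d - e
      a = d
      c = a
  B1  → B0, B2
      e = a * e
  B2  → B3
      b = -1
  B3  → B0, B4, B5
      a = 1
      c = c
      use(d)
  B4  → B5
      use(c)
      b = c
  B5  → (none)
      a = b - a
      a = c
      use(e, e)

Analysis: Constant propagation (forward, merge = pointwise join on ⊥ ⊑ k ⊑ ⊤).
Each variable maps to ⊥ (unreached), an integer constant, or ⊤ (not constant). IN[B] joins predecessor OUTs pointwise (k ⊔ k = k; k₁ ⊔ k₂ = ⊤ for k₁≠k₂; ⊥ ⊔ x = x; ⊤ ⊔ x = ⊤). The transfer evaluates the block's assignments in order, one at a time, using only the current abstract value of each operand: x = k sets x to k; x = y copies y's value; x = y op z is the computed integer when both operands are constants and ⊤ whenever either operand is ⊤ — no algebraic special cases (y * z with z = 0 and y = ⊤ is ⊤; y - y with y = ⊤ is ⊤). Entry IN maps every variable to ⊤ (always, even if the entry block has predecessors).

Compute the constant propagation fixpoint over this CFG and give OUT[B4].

Converged values:
  B0: | IN=(all ⊤) | OUT=(all ⊤)
  B1: | IN=(all ⊤) | OUT=(all ⊤)
  B2: | IN=(all ⊤) | OUT={b:-1; rest ⊤}
  B3: | IN={b:-1; rest ⊤} | OUT={a:1, b:-1; rest ⊤}
  B4: | IN={a:1, b:-1; rest ⊤} | OUT={a:1; rest ⊤}
  B5: | IN={a:1; rest ⊤} | OUT=(all ⊤)

Merge at B4: IN[B4] = OUT[B3] = {a: 1, b: -1, c: ⊤, d: ⊤, e: ⊤, f: ⊤}
Applying B4's transfer function to that IN value gives OUT[B4] (row B4 above).

Answer: {a: 1, b: ⊤, c: ⊤, d: ⊤, e: ⊤, f: ⊤}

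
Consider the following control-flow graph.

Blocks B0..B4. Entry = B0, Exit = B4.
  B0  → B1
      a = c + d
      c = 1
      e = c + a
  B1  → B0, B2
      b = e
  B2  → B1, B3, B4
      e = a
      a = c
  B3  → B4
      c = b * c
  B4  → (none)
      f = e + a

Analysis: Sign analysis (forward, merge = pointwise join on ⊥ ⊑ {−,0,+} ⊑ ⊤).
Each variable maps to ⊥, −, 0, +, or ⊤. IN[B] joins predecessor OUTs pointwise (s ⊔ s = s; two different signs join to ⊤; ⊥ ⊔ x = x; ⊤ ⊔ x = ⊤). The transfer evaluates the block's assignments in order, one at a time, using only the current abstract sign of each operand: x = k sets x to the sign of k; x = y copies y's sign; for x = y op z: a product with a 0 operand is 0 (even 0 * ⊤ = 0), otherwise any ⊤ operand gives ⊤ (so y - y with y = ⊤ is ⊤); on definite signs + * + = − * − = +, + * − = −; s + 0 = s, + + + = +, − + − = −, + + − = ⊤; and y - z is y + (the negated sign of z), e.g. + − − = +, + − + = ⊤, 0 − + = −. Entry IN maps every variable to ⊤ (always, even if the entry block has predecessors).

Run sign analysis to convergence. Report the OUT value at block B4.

Answer: {a: +, b: ⊤, c: ⊤, d: ⊤, e: ⊤, f: ⊤}

Working:
Fixpoint table:
  B0:   IN=(all ⊤)   OUT={c:+; rest ⊤}
  B1:   IN={c:+; rest ⊤}   OUT={c:+; rest ⊤}
  B2:   IN={c:+; rest ⊤}   OUT={a:+, c:+; rest ⊤}
  B3:   IN={a:+, c:+; rest ⊤}   OUT={a:+; rest ⊤}
  B4:   IN={a:+; rest ⊤}   OUT={a:+; rest ⊤}

Merge at B4: IN[B4] = OUT[B2] ⊔ OUT[B3] = {a: +, b: ⊤, c: ⊤, d: ⊤, e: ⊤, f: ⊤}
Applying B4's transfer function to that IN value gives OUT[B4] (row B4 above).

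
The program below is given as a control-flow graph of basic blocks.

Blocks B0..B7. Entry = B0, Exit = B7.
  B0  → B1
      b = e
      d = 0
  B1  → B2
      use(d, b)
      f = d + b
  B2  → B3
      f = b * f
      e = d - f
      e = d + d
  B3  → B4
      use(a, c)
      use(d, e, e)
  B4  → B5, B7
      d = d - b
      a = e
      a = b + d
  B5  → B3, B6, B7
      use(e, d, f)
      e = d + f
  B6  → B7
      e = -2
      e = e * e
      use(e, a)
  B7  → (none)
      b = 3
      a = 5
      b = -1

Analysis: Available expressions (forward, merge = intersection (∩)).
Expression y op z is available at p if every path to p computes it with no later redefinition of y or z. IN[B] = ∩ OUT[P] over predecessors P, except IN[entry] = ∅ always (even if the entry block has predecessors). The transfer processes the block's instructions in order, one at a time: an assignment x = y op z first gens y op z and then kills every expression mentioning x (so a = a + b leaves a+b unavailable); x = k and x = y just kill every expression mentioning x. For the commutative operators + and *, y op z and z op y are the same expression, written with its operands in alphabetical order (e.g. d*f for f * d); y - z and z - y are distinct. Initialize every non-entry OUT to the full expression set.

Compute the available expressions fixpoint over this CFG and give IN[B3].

Answer: {b+d}

Working:
Converged values:
  B0:  IN={}  OUT={}
  B1:  IN={}  OUT={b+d}
  B2:  IN={b+d}  OUT={b+d, d+d, d-f}
  B3:  IN={b+d}  OUT={b+d}
  B4:  IN={b+d}  OUT={b+d}
  B5:  IN={b+d}  OUT={b+d, d+f}
  B6:  IN={b+d, d+f}  OUT={b+d, d+f}
  B7:  IN={b+d}  OUT={}

Merge at B3: IN[B3] = OUT[B2] ∩ OUT[B5] = {b+d}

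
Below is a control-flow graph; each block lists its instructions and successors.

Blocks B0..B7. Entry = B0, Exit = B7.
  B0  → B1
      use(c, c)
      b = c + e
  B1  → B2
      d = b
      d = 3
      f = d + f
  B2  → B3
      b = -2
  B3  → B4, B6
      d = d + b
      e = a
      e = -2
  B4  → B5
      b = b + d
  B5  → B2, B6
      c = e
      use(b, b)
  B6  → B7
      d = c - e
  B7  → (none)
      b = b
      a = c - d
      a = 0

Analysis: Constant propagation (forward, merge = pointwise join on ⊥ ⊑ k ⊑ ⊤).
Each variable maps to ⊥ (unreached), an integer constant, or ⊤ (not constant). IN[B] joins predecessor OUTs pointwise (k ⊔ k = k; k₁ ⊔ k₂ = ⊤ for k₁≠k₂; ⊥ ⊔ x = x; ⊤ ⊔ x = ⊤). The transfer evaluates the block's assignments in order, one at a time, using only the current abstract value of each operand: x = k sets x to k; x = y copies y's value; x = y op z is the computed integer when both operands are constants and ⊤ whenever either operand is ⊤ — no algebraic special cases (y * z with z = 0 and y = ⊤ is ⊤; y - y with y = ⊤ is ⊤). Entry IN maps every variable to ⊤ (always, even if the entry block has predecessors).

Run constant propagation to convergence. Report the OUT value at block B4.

Converged values:
  B0:   IN=(all ⊤)   OUT=(all ⊤)
  B1:   IN=(all ⊤)   OUT={d:3; rest ⊤}
  B2:   IN=(all ⊤)   OUT={b:-2; rest ⊤}
  B3:   IN={b:-2; rest ⊤}   OUT={b:-2, e:-2; rest ⊤}
  B4:   IN={b:-2, e:-2; rest ⊤}   OUT={e:-2; rest ⊤}
  B5:   IN={e:-2; rest ⊤}   OUT={c:-2, e:-2; rest ⊤}
  B6:   IN={e:-2; rest ⊤}   OUT={e:-2; rest ⊤}
  B7:   IN={e:-2; rest ⊤}   OUT={a:0, e:-2; rest ⊤}

Merge at B4: IN[B4] = OUT[B3] = {a: ⊤, b: -2, c: ⊤, d: ⊤, e: -2, f: ⊤}
Applying B4's transfer function to that IN value gives OUT[B4] (row B4 above).

Answer: {a: ⊤, b: ⊤, c: ⊤, d: ⊤, e: -2, f: ⊤}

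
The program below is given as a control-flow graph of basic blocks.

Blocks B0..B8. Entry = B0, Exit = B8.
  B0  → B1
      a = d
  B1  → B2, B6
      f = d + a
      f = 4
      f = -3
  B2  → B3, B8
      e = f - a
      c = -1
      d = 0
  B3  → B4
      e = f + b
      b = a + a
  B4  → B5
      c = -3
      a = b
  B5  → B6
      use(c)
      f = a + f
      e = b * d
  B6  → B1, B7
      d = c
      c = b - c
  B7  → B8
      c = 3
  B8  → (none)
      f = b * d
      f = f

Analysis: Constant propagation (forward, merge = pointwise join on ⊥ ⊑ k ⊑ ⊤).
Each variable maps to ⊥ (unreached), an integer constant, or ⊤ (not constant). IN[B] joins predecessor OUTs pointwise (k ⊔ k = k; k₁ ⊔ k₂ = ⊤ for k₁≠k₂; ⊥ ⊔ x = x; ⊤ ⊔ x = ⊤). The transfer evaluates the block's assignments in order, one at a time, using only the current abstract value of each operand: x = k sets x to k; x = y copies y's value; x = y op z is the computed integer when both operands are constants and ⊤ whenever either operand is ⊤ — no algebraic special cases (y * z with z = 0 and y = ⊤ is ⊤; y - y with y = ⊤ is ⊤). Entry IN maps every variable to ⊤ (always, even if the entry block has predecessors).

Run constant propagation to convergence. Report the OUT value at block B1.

Answer: {a: ⊤, b: ⊤, c: ⊤, d: ⊤, e: ⊤, f: -3}

Trace:
Converged values:
  B0: | IN=(all ⊤) | OUT=(all ⊤)
  B1: | IN=(all ⊤) | OUT={f:-3; rest ⊤}
  B2: | IN={f:-3; rest ⊤} | OUT={c:-1, d:0, f:-3; rest ⊤}
  B3: | IN={c:-1, d:0, f:-3; rest ⊤} | OUT={c:-1, d:0, f:-3; rest ⊤}
  B4: | IN={c:-1, d:0, f:-3; rest ⊤} | OUT={c:-3, d:0, f:-3; rest ⊤}
  B5: | IN={c:-3, d:0, f:-3; rest ⊤} | OUT={c:-3, d:0; rest ⊤}
  B6: | IN=(all ⊤) | OUT=(all ⊤)
  B7: | IN=(all ⊤) | OUT={c:3; rest ⊤}
  B8: | IN=(all ⊤) | OUT=(all ⊤)

Merge at B1: IN[B1] = OUT[B0] ⊔ OUT[B6] = {a: ⊤, b: ⊤, c: ⊤, d: ⊤, e: ⊤, f: ⊤}
Applying B1's transfer function to that IN value gives OUT[B1] (row B1 above).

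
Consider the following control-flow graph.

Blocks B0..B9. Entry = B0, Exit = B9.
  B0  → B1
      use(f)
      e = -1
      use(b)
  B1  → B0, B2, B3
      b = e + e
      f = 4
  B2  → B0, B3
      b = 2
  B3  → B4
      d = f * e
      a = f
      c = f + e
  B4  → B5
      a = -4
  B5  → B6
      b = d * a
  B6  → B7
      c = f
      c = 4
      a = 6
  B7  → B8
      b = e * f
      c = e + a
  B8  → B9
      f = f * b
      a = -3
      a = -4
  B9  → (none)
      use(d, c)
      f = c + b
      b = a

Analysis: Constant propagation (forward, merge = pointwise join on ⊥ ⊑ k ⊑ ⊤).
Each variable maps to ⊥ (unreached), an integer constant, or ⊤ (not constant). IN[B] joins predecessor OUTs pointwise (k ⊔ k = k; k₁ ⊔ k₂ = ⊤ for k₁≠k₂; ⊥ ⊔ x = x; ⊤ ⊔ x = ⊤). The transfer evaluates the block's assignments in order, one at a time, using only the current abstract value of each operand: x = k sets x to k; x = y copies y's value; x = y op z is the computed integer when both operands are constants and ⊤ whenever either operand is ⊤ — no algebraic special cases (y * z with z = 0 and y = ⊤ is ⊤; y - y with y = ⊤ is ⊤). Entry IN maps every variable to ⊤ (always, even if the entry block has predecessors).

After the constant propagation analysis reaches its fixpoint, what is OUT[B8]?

Converged values:
  B0: | IN=(all ⊤) | OUT={e:-1; rest ⊤}
  B1: | IN={e:-1; rest ⊤} | OUT={b:-2, e:-1, f:4; rest ⊤}
  B2: | IN={b:-2, e:-1, f:4; rest ⊤} | OUT={b:2, e:-1, f:4; rest ⊤}
  B3: | IN={e:-1, f:4; rest ⊤} | OUT={a:4, c:3, d:-4, e:-1, f:4; rest ⊤}
  B4: | IN={a:4, c:3, d:-4, e:-1, f:4; rest ⊤} | OUT={a:-4, c:3, d:-4, e:-1, f:4; rest ⊤}
  B5: | IN={a:-4, c:3, d:-4, e:-1, f:4; rest ⊤} | OUT={a:-4, b:16, c:3, d:-4, e:-1, f:4; rest ⊤}
  B6: | IN={a:-4, b:16, c:3, d:-4, e:-1, f:4; rest ⊤} | OUT={a:6, b:16, c:4, d:-4, e:-1, f:4; rest ⊤}
  B7: | IN={a:6, b:16, c:4, d:-4, e:-1, f:4; rest ⊤} | OUT={a:6, b:-4, c:5, d:-4, e:-1, f:4; rest ⊤}
  B8: | IN={a:6, b:-4, c:5, d:-4, e:-1, f:4; rest ⊤} | OUT={a:-4, b:-4, c:5, d:-4, e:-1, f:-16; rest ⊤}
  B9: | IN={a:-4, b:-4, c:5, d:-4, e:-1, f:-16; rest ⊤} | OUT={a:-4, b:-4, c:5, d:-4, e:-1, f:1; rest ⊤}

Merge at B8: IN[B8] = OUT[B7] = {a: 6, b: -4, c: 5, d: -4, e: -1, f: 4}
Applying B8's transfer function to that IN value gives OUT[B8] (row B8 above).

Answer: {a: -4, b: -4, c: 5, d: -4, e: -1, f: -16}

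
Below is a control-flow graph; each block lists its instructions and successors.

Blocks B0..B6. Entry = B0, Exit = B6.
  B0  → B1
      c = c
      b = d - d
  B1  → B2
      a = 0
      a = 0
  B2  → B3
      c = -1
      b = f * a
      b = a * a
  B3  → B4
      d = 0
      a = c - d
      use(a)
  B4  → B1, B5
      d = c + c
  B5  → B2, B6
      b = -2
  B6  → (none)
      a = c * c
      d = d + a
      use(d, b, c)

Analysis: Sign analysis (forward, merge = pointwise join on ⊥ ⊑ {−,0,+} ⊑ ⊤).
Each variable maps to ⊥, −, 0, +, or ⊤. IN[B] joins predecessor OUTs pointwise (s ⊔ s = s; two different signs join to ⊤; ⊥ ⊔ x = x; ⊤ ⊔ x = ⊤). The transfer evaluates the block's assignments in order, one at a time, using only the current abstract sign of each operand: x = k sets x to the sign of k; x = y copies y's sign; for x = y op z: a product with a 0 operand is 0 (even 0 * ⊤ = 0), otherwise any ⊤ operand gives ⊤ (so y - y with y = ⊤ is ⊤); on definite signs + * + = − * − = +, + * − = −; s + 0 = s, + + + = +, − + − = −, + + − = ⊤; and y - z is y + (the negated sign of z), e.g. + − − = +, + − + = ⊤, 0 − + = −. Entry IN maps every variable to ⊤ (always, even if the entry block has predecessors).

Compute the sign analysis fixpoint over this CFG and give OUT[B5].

Fixpoint table:
  B0:   IN=(all ⊤)   OUT=(all ⊤)
  B1:   IN=(all ⊤)   OUT={a:0; rest ⊤}
  B2:   IN=(all ⊤)   OUT={c:-; rest ⊤}
  B3:   IN={c:-; rest ⊤}   OUT={a:-, c:-, d:0; rest ⊤}
  B4:   IN={a:-, c:-, d:0; rest ⊤}   OUT={a:-, c:-, d:-; rest ⊤}
  B5:   IN={a:-, c:-, d:-; rest ⊤}   OUT={a:-, b:-, c:-, d:-; rest ⊤}
  B6:   IN={a:-, b:-, c:-, d:-; rest ⊤}   OUT={a:+, b:-, c:-; rest ⊤}

Merge at B5: IN[B5] = OUT[B4] = {a: -, b: ⊤, c: -, d: -, e: ⊤, f: ⊤}
Applying B5's transfer function to that IN value gives OUT[B5] (row B5 above).

Answer: {a: -, b: -, c: -, d: -, e: ⊤, f: ⊤}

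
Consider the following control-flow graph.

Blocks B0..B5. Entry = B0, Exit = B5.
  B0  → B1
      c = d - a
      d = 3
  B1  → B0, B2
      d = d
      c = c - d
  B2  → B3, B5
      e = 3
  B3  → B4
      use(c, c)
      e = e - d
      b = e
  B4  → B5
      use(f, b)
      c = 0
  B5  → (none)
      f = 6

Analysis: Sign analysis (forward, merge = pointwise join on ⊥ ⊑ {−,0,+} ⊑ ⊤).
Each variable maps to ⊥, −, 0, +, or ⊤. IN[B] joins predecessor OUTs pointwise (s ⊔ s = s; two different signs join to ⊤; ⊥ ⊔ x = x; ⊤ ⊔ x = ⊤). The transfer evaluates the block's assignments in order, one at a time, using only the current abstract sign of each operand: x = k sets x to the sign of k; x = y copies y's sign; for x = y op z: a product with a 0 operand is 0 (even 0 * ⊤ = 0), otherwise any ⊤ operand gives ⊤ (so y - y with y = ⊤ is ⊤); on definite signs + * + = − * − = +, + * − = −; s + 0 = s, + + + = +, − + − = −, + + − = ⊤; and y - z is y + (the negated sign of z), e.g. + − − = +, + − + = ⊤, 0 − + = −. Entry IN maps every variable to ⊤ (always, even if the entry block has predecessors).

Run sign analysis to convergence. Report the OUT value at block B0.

Fixpoint table:
  B0:   IN=(all ⊤)   OUT={d:+; rest ⊤}
  B1:   IN={d:+; rest ⊤}   OUT={d:+; rest ⊤}
  B2:   IN={d:+; rest ⊤}   OUT={d:+, e:+; rest ⊤}
  B3:   IN={d:+, e:+; rest ⊤}   OUT={d:+; rest ⊤}
  B4:   IN={d:+; rest ⊤}   OUT={c:0, d:+; rest ⊤}
  B5:   IN={d:+; rest ⊤}   OUT={d:+, f:+; rest ⊤}

Merge at B0 (entry node, so the boundary value (all ⊤) is joined with the incoming edge(s)): IN[B0] = (all ⊤) ⊔ OUT[B1] = {a: ⊤, b: ⊤, c: ⊤, d: ⊤, e: ⊤, f: ⊤}
Applying B0's transfer function to that IN value gives OUT[B0] (row B0 above).

Answer: {a: ⊤, b: ⊤, c: ⊤, d: +, e: ⊤, f: ⊤}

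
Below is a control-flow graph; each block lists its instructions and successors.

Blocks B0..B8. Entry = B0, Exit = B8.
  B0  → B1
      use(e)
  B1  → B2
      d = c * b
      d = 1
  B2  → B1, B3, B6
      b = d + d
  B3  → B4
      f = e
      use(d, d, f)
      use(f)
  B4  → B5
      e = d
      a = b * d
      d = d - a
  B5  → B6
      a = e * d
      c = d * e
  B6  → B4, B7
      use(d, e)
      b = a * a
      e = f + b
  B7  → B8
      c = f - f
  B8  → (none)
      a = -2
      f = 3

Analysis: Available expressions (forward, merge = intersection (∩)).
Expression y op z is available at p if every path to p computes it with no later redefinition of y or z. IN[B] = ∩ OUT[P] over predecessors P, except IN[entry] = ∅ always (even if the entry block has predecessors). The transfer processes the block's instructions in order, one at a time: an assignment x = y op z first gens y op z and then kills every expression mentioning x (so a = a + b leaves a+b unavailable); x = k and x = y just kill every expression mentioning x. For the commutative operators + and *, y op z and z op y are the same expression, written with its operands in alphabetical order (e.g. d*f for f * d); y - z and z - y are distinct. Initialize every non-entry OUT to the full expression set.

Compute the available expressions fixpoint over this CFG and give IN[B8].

Per-block solution:
  B0: | IN={} | OUT={}
  B1: | IN={} | OUT={b*c}
  B2: | IN={b*c} | OUT={d+d}
  B3: | IN={d+d} | OUT={d+d}
  B4: | IN={} | OUT={}
  B5: | IN={} | OUT={d*e}
  B6: | IN={} | OUT={a*a, b+f}
  B7: | IN={a*a, b+f} | OUT={a*a, b+f, f-f}
  B8: | IN={a*a, b+f, f-f} | OUT={}

Merge at B8: IN[B8] = OUT[B7] = {a*a, b+f, f-f}

Answer: {a*a, b+f, f-f}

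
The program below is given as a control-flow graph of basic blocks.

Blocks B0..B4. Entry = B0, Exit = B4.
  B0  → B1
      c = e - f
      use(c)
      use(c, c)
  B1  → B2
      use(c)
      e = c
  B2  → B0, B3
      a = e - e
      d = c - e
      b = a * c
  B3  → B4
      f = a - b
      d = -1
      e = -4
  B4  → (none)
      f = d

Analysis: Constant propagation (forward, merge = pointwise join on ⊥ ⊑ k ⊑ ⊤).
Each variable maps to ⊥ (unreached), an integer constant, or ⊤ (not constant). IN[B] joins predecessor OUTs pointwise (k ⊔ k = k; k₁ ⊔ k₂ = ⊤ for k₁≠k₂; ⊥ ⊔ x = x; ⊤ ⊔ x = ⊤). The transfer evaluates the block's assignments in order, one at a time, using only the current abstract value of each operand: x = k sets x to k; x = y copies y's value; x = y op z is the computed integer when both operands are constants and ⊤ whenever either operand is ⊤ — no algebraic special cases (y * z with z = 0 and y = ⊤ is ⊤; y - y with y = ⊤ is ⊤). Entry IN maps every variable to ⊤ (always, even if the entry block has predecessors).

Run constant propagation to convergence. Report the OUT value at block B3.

Converged values:
  B0:  IN=(all ⊤)  OUT=(all ⊤)
  B1:  IN=(all ⊤)  OUT=(all ⊤)
  B2:  IN=(all ⊤)  OUT=(all ⊤)
  B3:  IN=(all ⊤)  OUT={d:-1, e:-4; rest ⊤}
  B4:  IN={d:-1, e:-4; rest ⊤}  OUT={d:-1, e:-4, f:-1; rest ⊤}

Merge at B3: IN[B3] = OUT[B2] = {a: ⊤, b: ⊤, c: ⊤, d: ⊤, e: ⊤, f: ⊤}
Applying B3's transfer function to that IN value gives OUT[B3] (row B3 above).

Answer: {a: ⊤, b: ⊤, c: ⊤, d: -1, e: -4, f: ⊤}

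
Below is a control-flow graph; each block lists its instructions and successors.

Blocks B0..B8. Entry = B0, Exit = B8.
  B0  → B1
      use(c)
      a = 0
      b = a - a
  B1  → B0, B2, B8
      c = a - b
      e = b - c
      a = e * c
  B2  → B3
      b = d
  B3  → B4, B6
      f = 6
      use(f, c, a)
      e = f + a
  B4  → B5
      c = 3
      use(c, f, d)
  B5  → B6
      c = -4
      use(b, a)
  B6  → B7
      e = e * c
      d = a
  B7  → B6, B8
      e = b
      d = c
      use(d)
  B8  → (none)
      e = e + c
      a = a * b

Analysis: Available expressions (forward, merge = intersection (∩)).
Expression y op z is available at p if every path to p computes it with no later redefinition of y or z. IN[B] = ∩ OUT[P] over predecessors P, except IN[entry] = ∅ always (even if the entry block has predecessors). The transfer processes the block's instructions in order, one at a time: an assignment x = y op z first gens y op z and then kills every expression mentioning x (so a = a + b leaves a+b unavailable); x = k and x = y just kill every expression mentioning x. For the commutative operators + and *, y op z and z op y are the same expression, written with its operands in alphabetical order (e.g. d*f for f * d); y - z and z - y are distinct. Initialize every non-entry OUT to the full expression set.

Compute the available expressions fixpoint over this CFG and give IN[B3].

Fixpoint table:
  B0: | IN={} | OUT={a-a}
  B1: | IN={a-a} | OUT={b-c, c*e}
  B2: | IN={b-c, c*e} | OUT={c*e}
  B3: | IN={c*e} | OUT={a+f}
  B4: | IN={a+f} | OUT={a+f}
  B5: | IN={a+f} | OUT={a+f}
  B6: | IN={a+f} | OUT={a+f}
  B7: | IN={a+f} | OUT={a+f}
  B8: | IN={} | OUT={}

Merge at B3: IN[B3] = OUT[B2] = {c*e}

Answer: {c*e}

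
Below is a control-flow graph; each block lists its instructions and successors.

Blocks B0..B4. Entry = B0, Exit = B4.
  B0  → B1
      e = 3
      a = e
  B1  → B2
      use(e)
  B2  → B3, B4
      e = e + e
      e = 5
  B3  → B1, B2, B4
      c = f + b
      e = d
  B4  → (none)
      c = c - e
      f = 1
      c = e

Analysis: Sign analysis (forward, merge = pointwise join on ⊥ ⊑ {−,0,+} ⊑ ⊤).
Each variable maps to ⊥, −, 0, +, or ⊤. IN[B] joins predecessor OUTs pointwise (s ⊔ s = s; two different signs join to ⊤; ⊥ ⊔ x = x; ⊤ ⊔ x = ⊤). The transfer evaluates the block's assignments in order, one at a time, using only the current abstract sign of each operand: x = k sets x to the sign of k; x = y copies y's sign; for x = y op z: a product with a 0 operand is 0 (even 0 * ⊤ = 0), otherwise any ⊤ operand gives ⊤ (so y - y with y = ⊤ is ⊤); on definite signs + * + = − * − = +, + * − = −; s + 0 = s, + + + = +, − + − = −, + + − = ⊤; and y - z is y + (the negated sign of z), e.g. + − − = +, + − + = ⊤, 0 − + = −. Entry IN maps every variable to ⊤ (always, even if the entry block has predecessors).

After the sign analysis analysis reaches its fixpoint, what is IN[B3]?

Converged values:
  B0:  IN=(all ⊤)  OUT={a:+, e:+; rest ⊤}
  B1:  IN={a:+; rest ⊤}  OUT={a:+; rest ⊤}
  B2:  IN={a:+; rest ⊤}  OUT={a:+, e:+; rest ⊤}
  B3:  IN={a:+, e:+; rest ⊤}  OUT={a:+; rest ⊤}
  B4:  IN={a:+; rest ⊤}  OUT={a:+, f:+; rest ⊤}

Merge at B3: IN[B3] = OUT[B2] = {a: +, b: ⊤, c: ⊤, d: ⊤, e: +, f: ⊤}

Answer: {a: +, b: ⊤, c: ⊤, d: ⊤, e: +, f: ⊤}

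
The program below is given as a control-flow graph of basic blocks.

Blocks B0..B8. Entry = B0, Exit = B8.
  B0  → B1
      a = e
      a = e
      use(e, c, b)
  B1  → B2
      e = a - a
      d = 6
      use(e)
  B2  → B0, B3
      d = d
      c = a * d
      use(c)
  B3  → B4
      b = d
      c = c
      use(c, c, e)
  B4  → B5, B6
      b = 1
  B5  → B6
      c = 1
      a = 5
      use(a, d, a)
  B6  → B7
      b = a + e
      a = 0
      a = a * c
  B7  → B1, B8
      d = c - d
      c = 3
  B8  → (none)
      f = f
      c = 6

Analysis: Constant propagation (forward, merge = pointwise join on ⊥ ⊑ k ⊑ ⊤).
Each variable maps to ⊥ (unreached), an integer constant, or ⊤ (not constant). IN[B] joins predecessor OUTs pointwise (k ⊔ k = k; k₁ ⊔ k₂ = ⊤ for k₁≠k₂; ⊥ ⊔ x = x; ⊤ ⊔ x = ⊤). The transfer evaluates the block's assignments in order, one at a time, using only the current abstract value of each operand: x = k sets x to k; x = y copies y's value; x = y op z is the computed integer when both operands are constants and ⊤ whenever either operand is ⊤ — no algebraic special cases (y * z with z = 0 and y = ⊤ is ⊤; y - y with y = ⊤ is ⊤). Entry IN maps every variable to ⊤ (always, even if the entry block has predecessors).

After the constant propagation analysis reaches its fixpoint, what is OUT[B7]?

Converged values:
  B0:  IN=(all ⊤)  OUT=(all ⊤)
  B1:  IN=(all ⊤)  OUT={d:6; rest ⊤}
  B2:  IN={d:6; rest ⊤}  OUT={d:6; rest ⊤}
  B3:  IN={d:6; rest ⊤}  OUT={b:6, d:6; rest ⊤}
  B4:  IN={b:6, d:6; rest ⊤}  OUT={b:1, d:6; rest ⊤}
  B5:  IN={b:1, d:6; rest ⊤}  OUT={a:5, b:1, c:1, d:6; rest ⊤}
  B6:  IN={b:1, d:6; rest ⊤}  OUT={d:6; rest ⊤}
  B7:  IN={d:6; rest ⊤}  OUT={c:3; rest ⊤}
  B8:  IN={c:3; rest ⊤}  OUT={c:6; rest ⊤}

Merge at B7: IN[B7] = OUT[B6] = {a: ⊤, b: ⊤, c: ⊤, d: 6, e: ⊤, f: ⊤}
Applying B7's transfer function to that IN value gives OUT[B7] (row B7 above).

Answer: {a: ⊤, b: ⊤, c: 3, d: ⊤, e: ⊤, f: ⊤}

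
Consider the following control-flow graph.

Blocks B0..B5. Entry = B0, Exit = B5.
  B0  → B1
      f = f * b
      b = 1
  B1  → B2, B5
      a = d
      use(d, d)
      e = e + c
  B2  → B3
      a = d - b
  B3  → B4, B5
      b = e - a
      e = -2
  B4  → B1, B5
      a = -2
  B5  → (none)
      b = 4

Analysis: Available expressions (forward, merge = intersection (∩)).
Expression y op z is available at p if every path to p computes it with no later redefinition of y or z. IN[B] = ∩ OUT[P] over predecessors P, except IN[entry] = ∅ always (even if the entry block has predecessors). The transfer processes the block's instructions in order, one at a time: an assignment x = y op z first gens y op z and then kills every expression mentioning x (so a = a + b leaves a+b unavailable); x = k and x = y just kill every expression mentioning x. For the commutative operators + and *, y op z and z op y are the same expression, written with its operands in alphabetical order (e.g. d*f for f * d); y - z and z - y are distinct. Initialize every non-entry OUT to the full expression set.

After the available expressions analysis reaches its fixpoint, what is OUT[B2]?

Answer: {d-b}

Derivation:
Converged values:
  B0: | IN={} | OUT={}
  B1: | IN={} | OUT={}
  B2: | IN={} | OUT={d-b}
  B3: | IN={d-b} | OUT={}
  B4: | IN={} | OUT={}
  B5: | IN={} | OUT={}

Merge at B2: IN[B2] = OUT[B1] = {}
Applying B2's transfer function to that IN value gives OUT[B2] (row B2 above).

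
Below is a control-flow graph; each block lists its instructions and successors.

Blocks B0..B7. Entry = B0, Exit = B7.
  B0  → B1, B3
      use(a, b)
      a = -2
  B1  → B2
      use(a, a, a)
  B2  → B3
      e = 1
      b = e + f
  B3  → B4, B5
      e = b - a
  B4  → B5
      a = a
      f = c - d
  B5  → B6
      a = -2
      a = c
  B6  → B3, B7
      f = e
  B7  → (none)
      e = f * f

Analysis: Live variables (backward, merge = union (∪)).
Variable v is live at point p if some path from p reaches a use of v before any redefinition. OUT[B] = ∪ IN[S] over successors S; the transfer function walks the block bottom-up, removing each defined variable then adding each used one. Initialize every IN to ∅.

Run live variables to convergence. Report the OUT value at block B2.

Fixpoint table:
  B0:   IN={a, b, c, d, f}   OUT={a, b, c, d, f}
  B1:   IN={a, c, d, f}   OUT={a, c, d, f}
  B2:   IN={a, c, d, f}   OUT={a, b, c, d}
  B3:   IN={a, b, c, d}   OUT={a, b, c, d, e}
  B4:   IN={a, b, c, d, e}   OUT={b, c, d, e}
  B5:   IN={b, c, d, e}   OUT={a, b, c, d, e}
  B6:   IN={a, b, c, d, e}   OUT={a, b, c, d, f}
  B7:   IN={f}   OUT={}

Merge at B2: OUT[B2] = IN[B3] = {a, b, c, d}

Answer: {a, b, c, d}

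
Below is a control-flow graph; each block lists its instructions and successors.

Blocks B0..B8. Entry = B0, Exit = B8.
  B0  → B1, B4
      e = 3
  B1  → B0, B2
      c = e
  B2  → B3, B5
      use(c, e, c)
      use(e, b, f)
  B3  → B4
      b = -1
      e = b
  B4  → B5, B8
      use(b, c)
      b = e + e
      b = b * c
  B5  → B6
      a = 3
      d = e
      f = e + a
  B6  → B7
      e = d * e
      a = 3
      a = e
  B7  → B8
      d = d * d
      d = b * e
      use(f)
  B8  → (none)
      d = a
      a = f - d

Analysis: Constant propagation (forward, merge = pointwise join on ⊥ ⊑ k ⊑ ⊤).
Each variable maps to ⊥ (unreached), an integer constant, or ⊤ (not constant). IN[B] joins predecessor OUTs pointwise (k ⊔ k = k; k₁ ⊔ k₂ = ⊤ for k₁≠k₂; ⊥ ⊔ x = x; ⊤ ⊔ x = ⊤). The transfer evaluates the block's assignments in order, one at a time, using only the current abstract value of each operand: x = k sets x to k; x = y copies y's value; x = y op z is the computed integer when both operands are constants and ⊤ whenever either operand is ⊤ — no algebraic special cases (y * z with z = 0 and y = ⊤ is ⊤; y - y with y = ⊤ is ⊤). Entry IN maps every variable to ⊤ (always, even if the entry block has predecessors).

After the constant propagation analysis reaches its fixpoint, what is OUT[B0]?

Per-block solution:
  B0: | IN=(all ⊤) | OUT={e:3; rest ⊤}
  B1: | IN={e:3; rest ⊤} | OUT={c:3, e:3; rest ⊤}
  B2: | IN={c:3, e:3; rest ⊤} | OUT={c:3, e:3; rest ⊤}
  B3: | IN={c:3, e:3; rest ⊤} | OUT={b:-1, c:3, e:-1; rest ⊤}
  B4: | IN=(all ⊤) | OUT=(all ⊤)
  B5: | IN=(all ⊤) | OUT={a:3; rest ⊤}
  B6: | IN={a:3; rest ⊤} | OUT=(all ⊤)
  B7: | IN=(all ⊤) | OUT=(all ⊤)
  B8: | IN=(all ⊤) | OUT=(all ⊤)

Merge at B0 (entry node, so the boundary value (all ⊤) is joined with the incoming edge(s)): IN[B0] = (all ⊤) ⊔ OUT[B1] = {a: ⊤, b: ⊤, c: ⊤, d: ⊤, e: ⊤, f: ⊤}
Applying B0's transfer function to that IN value gives OUT[B0] (row B0 above).

Answer: {a: ⊤, b: ⊤, c: ⊤, d: ⊤, e: 3, f: ⊤}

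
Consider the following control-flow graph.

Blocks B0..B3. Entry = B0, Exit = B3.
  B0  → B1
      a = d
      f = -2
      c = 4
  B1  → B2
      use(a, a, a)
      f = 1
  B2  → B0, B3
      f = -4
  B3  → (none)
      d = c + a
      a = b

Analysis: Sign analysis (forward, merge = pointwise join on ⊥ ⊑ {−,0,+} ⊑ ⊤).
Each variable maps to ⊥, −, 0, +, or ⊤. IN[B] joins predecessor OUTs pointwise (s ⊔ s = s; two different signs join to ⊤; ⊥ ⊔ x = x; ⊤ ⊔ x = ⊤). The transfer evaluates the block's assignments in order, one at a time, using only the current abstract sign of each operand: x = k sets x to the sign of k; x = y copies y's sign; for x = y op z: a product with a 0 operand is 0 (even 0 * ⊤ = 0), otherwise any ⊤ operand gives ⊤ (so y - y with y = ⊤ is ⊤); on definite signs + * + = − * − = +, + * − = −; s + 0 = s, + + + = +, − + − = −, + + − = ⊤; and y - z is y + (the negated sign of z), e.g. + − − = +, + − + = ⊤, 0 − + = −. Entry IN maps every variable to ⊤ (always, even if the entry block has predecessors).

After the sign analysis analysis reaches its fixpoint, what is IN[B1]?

Per-block solution:
  B0: | IN=(all ⊤) | OUT={c:+, f:-; rest ⊤}
  B1: | IN={c:+, f:-; rest ⊤} | OUT={c:+, f:+; rest ⊤}
  B2: | IN={c:+, f:+; rest ⊤} | OUT={c:+, f:-; rest ⊤}
  B3: | IN={c:+, f:-; rest ⊤} | OUT={c:+, f:-; rest ⊤}

Merge at B1: IN[B1] = OUT[B0] = {a: ⊤, b: ⊤, c: +, d: ⊤, e: ⊤, f: -}

Answer: {a: ⊤, b: ⊤, c: +, d: ⊤, e: ⊤, f: -}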